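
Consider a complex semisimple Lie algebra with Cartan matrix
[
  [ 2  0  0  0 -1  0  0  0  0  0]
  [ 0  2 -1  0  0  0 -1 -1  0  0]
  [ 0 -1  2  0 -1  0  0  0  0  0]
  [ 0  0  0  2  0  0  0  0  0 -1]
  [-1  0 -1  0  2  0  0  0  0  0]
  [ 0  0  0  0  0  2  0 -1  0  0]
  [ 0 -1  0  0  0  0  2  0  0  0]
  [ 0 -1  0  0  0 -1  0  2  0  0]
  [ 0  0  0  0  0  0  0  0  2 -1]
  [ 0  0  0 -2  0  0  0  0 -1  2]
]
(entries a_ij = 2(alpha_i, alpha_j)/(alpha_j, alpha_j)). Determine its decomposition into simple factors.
The diagram associated to this matrix has two connected components: the simple roots {alpha_4, alpha_9, alpha_10} form a chain of 3 nodes with a double edge at one end; the terminal node there is the unique short simple root (B_3), and {alpha_1, alpha_2, alpha_3, alpha_5, alpha_6, alpha_7, alpha_8} form a chain of 6 nodes with one extra node attached to the third node from one end (E_7). A semisimple Lie algebra decomposes uniquely as the direct sum of simple ideals, one per connected component of its Dynkin diagram, so g ≅ B_3 ⊕ E_7 (dimension 21 + 133 = 154).

B_3 ⊕ E_7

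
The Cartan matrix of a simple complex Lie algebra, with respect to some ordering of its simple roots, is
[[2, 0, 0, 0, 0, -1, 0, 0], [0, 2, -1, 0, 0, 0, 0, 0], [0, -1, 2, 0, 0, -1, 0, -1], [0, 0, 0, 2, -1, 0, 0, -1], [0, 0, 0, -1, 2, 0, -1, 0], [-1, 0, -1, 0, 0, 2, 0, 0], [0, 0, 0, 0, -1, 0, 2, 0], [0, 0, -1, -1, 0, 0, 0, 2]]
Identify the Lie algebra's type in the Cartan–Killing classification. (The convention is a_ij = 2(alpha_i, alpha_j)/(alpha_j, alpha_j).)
type E_8

The matrix has rank 8 with 2's on the diagonal. Reading the off-diagonal entries as Dynkin edges (a single edge where a_ij = a_ji = -1; a double or triple edge where a_ij * a_ji = 2 or 3), the diagram is a chain of 7 nodes with one extra node attached to the third node from one end (E_8). One simple-root ordering that puts it in standard form is (alpha_1, alpha_2, alpha_6, alpha_3, alpha_8, alpha_4, alpha_5, alpha_7). So the algebra is type E_8.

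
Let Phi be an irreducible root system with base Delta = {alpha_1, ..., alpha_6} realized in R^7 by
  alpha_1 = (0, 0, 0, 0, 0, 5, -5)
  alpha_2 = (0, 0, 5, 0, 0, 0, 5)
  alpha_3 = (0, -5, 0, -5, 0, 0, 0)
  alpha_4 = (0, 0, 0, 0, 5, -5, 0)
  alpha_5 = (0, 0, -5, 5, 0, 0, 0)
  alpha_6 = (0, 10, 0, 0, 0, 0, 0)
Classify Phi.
Compute the Cartan integers a_ij = 2(alpha_i, alpha_j)/(alpha_j, alpha_j); the resulting 6x6 Cartan matrix is
[[2, -1, 0, -1, 0, 0], [-1, 2, 0, 0, -1, 0], [0, 0, 2, 0, -1, -1], [-1, 0, 0, 2, 0, 0], [0, -1, -1, 0, 2, 0], [0, 0, -2, 0, 0, 2]].
The roots have two lengths (squared-length ratio 2:1); the short ones are alpha_{1,2,3,4,5}. The associated Dynkin diagram is a chain of 6 nodes with a double edge at one end; the terminal node there is the unique long simple root (C_6), so the type is C_6 (the algebra sp(12)).

C_6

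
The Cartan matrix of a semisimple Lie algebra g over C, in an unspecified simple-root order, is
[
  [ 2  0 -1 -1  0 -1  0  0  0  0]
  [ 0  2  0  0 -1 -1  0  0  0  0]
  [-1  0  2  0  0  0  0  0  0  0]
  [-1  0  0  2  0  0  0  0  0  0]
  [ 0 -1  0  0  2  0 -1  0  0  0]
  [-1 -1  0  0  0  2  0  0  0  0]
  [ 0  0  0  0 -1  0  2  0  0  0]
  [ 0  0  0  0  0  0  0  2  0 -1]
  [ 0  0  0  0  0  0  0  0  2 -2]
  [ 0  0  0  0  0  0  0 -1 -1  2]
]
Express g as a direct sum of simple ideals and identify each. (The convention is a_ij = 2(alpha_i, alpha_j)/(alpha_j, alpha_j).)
type C_3 + type D_7

The diagram associated to this matrix has two connected components: the simple roots {alpha_8, alpha_9, alpha_10} form a chain of 3 nodes with a double edge at one end; the terminal node there is the unique long simple root (C_3), and {alpha_1, alpha_2, alpha_3, alpha_4, alpha_5, alpha_6, alpha_7} form a chain of 5 nodes with a fork of two nodes at one end (D_7). A semisimple Lie algebra decomposes uniquely as the direct sum of simple ideals, one per connected component of its Dynkin diagram, so g ≅ C_3 ⊕ D_7 (dimension 21 + 91 = 112).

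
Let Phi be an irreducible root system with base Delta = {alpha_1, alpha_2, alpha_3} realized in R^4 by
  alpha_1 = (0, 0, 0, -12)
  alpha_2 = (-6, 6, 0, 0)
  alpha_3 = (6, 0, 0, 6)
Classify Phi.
Compute the Cartan integers a_ij = 2(alpha_i, alpha_j)/(alpha_j, alpha_j); the resulting 3x3 Cartan matrix is
[[2, 0, -2], [0, 2, -1], [-1, -1, 2]].
The roots have two lengths (squared-length ratio 2:1); the short ones are alpha_{2,3}. The associated Dynkin diagram is a chain of 3 nodes with a double edge at one end; the terminal node there is the unique long simple root (C_3), so the type is C_3 (the algebra sp(6)).

C3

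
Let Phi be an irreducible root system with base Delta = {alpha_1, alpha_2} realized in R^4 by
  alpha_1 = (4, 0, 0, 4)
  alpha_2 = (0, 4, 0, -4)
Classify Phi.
Compute the Cartan integers a_ij = 2(alpha_i, alpha_j)/(alpha_j, alpha_j); the resulting 2x2 Cartan matrix is
[[2, -1], [-1, 2]].
All simple roots have the same length, so the diagram is simply laced. The associated Dynkin diagram is a chain of 2 nodes with single edges (A_2), so the type is A_2 (the algebra sl(3)).

A2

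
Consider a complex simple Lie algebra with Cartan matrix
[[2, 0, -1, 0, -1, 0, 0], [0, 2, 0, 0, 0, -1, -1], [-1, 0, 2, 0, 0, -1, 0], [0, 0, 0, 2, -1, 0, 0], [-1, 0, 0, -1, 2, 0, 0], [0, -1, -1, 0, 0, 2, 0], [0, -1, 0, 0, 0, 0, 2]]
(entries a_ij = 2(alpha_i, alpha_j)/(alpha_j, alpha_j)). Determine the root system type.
The matrix has rank 7 with 2's on the diagonal. Reading the off-diagonal entries as Dynkin edges (a single edge where a_ij = a_ji = -1; a double or triple edge where a_ij * a_ji = 2 or 3), the diagram is a chain of 7 nodes with single edges (A_7). One simple-root ordering that puts it in standard form is (alpha_7, alpha_2, alpha_6, alpha_3, alpha_1, alpha_5, alpha_4). So the algebra is type A_7, i.e. sl(8).

A_7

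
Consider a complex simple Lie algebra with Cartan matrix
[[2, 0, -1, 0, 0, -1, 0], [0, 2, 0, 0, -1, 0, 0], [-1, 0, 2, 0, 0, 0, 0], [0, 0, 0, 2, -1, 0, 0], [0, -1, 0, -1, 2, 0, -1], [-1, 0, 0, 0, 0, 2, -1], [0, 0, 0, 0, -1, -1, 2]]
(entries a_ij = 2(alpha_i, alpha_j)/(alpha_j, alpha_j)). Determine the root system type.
The matrix has rank 7 with 2's on the diagonal. Reading the off-diagonal entries as Dynkin edges (a single edge where a_ij = a_ji = -1; a double or triple edge where a_ij * a_ji = 2 or 3), the diagram is a chain of 5 nodes with a fork of two nodes at one end (D_7). One simple-root ordering that puts it in standard form is (alpha_3, alpha_1, alpha_6, alpha_7, alpha_5, alpha_4, alpha_2). So the algebra is type D_7, i.e. so(14).

type D_7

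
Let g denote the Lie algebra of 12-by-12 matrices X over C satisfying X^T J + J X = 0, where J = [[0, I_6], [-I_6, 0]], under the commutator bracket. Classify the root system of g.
This is sp(12), which has dimension 12(12+1)/2 = 78 and rank 12/2 = 6. In the classification of classical Lie algebras, the symplectic algebra sp(2n) has type C_n; here n = 6, so the Dynkin diagram is a chain of 6 nodes with a double edge at one end; the terminal node there is the unique long simple root (C_6). Hence the type is C_6.

C_6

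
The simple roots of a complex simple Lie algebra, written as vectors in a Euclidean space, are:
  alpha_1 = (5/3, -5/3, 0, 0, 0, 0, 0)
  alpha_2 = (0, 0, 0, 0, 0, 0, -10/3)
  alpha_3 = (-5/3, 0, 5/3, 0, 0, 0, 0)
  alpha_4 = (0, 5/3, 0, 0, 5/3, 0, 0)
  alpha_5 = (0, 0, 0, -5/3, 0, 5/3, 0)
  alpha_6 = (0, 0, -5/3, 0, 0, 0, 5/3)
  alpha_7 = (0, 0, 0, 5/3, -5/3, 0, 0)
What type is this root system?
Compute the Cartan integers a_ij = 2(alpha_i, alpha_j)/(alpha_j, alpha_j); the resulting 7x7 Cartan matrix is
[[2, 0, -1, -1, 0, 0, 0], [0, 2, 0, 0, 0, -2, 0], [-1, 0, 2, 0, 0, -1, 0], [-1, 0, 0, 2, 0, 0, -1], [0, 0, 0, 0, 2, 0, -1], [0, -1, -1, 0, 0, 2, 0], [0, 0, 0, -1, -1, 0, 2]].
The roots have two lengths (squared-length ratio 2:1); the short ones are alpha_{1,3,4,5,6,7}. The associated Dynkin diagram is a chain of 7 nodes with a double edge at one end; the terminal node there is the unique long simple root (C_7), so the type is C_7 (the algebra sp(14)).

C7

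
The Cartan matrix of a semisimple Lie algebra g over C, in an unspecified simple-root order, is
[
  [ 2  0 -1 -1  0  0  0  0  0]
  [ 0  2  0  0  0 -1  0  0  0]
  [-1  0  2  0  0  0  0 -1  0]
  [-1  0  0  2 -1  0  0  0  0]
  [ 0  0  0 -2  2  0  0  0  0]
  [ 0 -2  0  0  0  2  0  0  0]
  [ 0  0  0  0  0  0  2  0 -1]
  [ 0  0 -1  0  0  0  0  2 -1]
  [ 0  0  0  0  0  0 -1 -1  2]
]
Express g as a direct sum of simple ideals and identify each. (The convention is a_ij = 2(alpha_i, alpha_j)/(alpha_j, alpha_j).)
The diagram associated to this matrix has two connected components: the simple roots {alpha_2, alpha_6} form a chain of 2 nodes with a double edge at one end; the terminal node there is the unique short simple root (B_2), and {alpha_1, alpha_3, alpha_4, alpha_5, alpha_7, alpha_8, alpha_9} form a chain of 7 nodes with a double edge at one end; the terminal node there is the unique long simple root (C_7). A semisimple Lie algebra decomposes uniquely as the direct sum of simple ideals, one per connected component of its Dynkin diagram, so g ≅ B_2 ⊕ C_7 (dimension 10 + 105 = 115).

B2 ⊕ C7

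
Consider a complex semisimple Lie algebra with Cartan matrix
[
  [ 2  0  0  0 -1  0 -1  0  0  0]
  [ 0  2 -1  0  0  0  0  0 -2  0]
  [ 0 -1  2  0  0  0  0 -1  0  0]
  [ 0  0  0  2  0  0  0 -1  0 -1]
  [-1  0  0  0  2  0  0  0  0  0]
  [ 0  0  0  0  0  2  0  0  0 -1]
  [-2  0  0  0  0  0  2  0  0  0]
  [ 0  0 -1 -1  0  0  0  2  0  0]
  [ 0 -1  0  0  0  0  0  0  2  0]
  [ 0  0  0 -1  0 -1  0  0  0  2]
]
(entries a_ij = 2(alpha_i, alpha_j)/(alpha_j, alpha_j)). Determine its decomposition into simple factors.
B7 + C3

The diagram associated to this matrix has two connected components: the simple roots {alpha_2, alpha_3, alpha_4, alpha_6, alpha_8, alpha_9, alpha_10} form a chain of 7 nodes with a double edge at one end; the terminal node there is the unique short simple root (B_7), and {alpha_1, alpha_5, alpha_7} form a chain of 3 nodes with a double edge at one end; the terminal node there is the unique long simple root (C_3). A semisimple Lie algebra decomposes uniquely as the direct sum of simple ideals, one per connected component of its Dynkin diagram, so g ≅ B_7 ⊕ C_3 (dimension 105 + 21 = 126).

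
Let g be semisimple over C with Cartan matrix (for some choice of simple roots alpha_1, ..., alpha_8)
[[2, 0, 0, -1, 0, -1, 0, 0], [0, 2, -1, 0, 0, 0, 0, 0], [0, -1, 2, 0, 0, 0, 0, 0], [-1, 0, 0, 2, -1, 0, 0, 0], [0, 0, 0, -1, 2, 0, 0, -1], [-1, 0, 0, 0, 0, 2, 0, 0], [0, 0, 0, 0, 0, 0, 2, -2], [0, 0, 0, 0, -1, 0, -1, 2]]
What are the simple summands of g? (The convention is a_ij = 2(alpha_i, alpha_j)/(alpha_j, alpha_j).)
type A_2 ⊕ type C_6

The diagram associated to this matrix has two connected components: the simple roots {alpha_2, alpha_3} form a chain of 2 nodes with single edges (A_2), and {alpha_1, alpha_4, alpha_5, alpha_6, alpha_7, alpha_8} form a chain of 6 nodes with a double edge at one end; the terminal node there is the unique long simple root (C_6). A semisimple Lie algebra decomposes uniquely as the direct sum of simple ideals, one per connected component of its Dynkin diagram, so g ≅ A_2 ⊕ C_6 (dimension 8 + 78 = 86).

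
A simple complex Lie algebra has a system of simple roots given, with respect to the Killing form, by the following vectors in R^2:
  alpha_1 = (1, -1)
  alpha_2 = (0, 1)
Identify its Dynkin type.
B2

Compute the Cartan integers a_ij = 2(alpha_i, alpha_j)/(alpha_j, alpha_j); the resulting 2x2 Cartan matrix is
[[2, -2], [-1, 2]].
The roots have two lengths (squared-length ratio 2:1); the short ones are alpha_{2}. The associated Dynkin diagram is a chain of 2 nodes with a double edge at one end; the terminal node there is the unique short simple root (B_2), so the type is B_2 (the algebra so(5)).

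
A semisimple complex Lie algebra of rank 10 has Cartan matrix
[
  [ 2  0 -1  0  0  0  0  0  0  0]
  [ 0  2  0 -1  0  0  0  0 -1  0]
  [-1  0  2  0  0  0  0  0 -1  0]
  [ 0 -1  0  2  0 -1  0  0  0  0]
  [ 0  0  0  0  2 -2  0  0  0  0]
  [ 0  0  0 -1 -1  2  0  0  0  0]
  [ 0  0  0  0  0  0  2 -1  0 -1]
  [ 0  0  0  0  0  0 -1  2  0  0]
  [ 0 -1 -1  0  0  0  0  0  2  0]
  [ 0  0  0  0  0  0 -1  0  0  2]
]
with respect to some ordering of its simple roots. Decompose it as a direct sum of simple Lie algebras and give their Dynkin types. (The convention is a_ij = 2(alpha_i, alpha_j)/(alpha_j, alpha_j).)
The diagram associated to this matrix has two connected components: the simple roots {alpha_7, alpha_8, alpha_10} form a chain of 3 nodes with single edges (A_3), and {alpha_1, alpha_2, alpha_3, alpha_4, alpha_5, alpha_6, alpha_9} form a chain of 7 nodes with a double edge at one end; the terminal node there is the unique long simple root (C_7). A semisimple Lie algebra decomposes uniquely as the direct sum of simple ideals, one per connected component of its Dynkin diagram, so g ≅ A_3 ⊕ C_7 (dimension 15 + 105 = 120).

A_3 ⊕ C_7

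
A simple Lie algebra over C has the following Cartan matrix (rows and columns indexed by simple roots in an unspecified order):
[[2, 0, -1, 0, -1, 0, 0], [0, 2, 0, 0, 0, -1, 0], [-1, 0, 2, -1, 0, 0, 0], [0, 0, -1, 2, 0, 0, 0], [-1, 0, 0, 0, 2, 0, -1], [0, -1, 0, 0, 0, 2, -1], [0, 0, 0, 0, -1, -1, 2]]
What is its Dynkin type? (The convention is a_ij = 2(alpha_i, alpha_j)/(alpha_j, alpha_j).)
The matrix has rank 7 with 2's on the diagonal. Reading the off-diagonal entries as Dynkin edges (a single edge where a_ij = a_ji = -1; a double or triple edge where a_ij * a_ji = 2 or 3), the diagram is a chain of 7 nodes with single edges (A_7). One simple-root ordering that puts it in standard form is (alpha_4, alpha_3, alpha_1, alpha_5, alpha_7, alpha_6, alpha_2). So the algebra is type A_7, i.e. sl(8).

type A_7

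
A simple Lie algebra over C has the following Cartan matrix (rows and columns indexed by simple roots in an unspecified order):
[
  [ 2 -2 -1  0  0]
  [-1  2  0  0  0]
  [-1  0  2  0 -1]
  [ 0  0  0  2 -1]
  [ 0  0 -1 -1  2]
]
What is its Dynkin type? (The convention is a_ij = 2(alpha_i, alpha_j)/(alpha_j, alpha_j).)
type B_5

The matrix has rank 5 with 2's on the diagonal. Reading the off-diagonal entries as Dynkin edges (a single edge where a_ij = a_ji = -1; a double or triple edge where a_ij * a_ji = 2 or 3), the diagram is a chain of 5 nodes with a double edge at one end; the terminal node there is the unique short simple root (B_5). One simple-root ordering that puts it in standard form is (alpha_4, alpha_5, alpha_3, alpha_1, alpha_2). So the algebra is type B_5, i.e. so(11).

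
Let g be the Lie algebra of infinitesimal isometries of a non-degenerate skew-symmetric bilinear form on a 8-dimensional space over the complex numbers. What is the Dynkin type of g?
This is sp(8), which has dimension 8(8+1)/2 = 36 and rank 8/2 = 4. In the classification of classical Lie algebras, the symplectic algebra sp(2n) has type C_n; here n = 4, so the Dynkin diagram is a chain of 4 nodes with a double edge at one end; the terminal node there is the unique long simple root (C_4). Hence the type is C_4.

type C_4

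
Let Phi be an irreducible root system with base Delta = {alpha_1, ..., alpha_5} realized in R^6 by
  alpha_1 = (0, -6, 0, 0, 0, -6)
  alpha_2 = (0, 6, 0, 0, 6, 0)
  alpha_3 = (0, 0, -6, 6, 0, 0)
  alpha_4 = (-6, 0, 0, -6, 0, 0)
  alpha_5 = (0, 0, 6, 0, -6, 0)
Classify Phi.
Compute the Cartan integers a_ij = 2(alpha_i, alpha_j)/(alpha_j, alpha_j); the resulting 5x5 Cartan matrix is
[[2, -1, 0, 0, 0], [-1, 2, 0, 0, -1], [0, 0, 2, -1, -1], [0, 0, -1, 2, 0], [0, -1, -1, 0, 2]].
All simple roots have the same length, so the diagram is simply laced. The associated Dynkin diagram is a chain of 5 nodes with single edges (A_5), so the type is A_5 (the algebra sl(6)).

type A_5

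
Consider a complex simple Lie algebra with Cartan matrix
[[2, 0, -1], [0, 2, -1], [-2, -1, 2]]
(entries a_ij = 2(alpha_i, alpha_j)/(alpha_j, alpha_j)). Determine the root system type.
The matrix has rank 3 with 2's on the diagonal. Reading the off-diagonal entries as Dynkin edges (a single edge where a_ij = a_ji = -1; a double or triple edge where a_ij * a_ji = 2 or 3), the diagram is a chain of 3 nodes with a double edge at one end; the terminal node there is the unique short simple root (B_3). One simple-root ordering that puts it in standard form is (alpha_2, alpha_3, alpha_1). So the algebra is type B_3, i.e. so(7).

B_3 (so(7))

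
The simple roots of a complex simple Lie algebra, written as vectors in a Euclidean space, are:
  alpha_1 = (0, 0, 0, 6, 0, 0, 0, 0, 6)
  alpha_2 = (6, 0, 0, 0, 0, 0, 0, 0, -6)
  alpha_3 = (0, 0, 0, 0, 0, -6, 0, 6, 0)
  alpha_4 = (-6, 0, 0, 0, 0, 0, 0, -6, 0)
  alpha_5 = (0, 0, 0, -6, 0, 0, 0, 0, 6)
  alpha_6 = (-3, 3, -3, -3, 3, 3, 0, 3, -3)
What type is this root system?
Compute the Cartan integers a_ij = 2(alpha_i, alpha_j)/(alpha_j, alpha_j); the resulting 6x6 Cartan matrix is
[[2, -1, 0, 0, 0, -1], [-1, 2, 0, -1, -1, 0], [0, 0, 2, -1, 0, 0], [0, -1, -1, 2, 0, 0], [0, -1, 0, 0, 2, 0], [-1, 0, 0, 0, 0, 2]].
All simple roots have the same length, so the diagram is simply laced. The associated Dynkin diagram is a chain of 5 nodes with one extra node attached to the third node from one end (E_6), so the type is E_6.

E_6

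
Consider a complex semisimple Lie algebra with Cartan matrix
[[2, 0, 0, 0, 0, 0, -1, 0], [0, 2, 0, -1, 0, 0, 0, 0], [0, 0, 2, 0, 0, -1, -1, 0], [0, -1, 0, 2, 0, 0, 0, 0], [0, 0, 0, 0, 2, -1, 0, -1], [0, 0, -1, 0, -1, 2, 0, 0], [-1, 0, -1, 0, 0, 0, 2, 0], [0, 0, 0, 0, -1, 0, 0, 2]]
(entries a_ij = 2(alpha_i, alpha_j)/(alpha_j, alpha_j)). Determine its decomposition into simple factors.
A_2 (sl(3)) ⊕ A_6 (sl(7))

The diagram associated to this matrix has two connected components: the simple roots {alpha_2, alpha_4} form a chain of 2 nodes with single edges (A_2), and {alpha_1, alpha_3, alpha_5, alpha_6, alpha_7, alpha_8} form a chain of 6 nodes with single edges (A_6). A semisimple Lie algebra decomposes uniquely as the direct sum of simple ideals, one per connected component of its Dynkin diagram, so g ≅ A_2 ⊕ A_6 (dimension 8 + 48 = 56).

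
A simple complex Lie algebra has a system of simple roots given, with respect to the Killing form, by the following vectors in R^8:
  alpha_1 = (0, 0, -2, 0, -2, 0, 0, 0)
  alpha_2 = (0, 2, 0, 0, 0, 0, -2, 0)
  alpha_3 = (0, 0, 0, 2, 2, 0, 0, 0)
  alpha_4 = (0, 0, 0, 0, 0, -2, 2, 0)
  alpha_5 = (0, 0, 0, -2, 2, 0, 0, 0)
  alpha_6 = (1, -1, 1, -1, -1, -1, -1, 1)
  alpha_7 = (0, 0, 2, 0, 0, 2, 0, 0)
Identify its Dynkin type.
Compute the Cartan integers a_ij = 2(alpha_i, alpha_j)/(alpha_j, alpha_j); the resulting 7x7 Cartan matrix is
[[2, 0, -1, 0, -1, 0, -1], [0, 2, 0, -1, 0, 0, 0], [-1, 0, 2, 0, 0, -1, 0], [0, -1, 0, 2, 0, 0, -1], [-1, 0, 0, 0, 2, 0, 0], [0, 0, -1, 0, 0, 2, 0], [-1, 0, 0, -1, 0, 0, 2]].
All simple roots have the same length, so the diagram is simply laced. The associated Dynkin diagram is a chain of 6 nodes with one extra node attached to the third node from one end (E_7), so the type is E_7.

type E_7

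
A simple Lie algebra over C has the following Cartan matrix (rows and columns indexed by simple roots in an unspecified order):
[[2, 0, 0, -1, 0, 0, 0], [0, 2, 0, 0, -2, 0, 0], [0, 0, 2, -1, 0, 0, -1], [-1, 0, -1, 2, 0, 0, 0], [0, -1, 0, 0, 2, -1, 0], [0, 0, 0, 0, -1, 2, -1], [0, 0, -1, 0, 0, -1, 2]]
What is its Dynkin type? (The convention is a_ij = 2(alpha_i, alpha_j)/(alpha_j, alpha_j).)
The matrix has rank 7 with 2's on the diagonal. Reading the off-diagonal entries as Dynkin edges (a single edge where a_ij = a_ji = -1; a double or triple edge where a_ij * a_ji = 2 or 3), the diagram is a chain of 7 nodes with a double edge at one end; the terminal node there is the unique long simple root (C_7). One simple-root ordering that puts it in standard form is (alpha_1, alpha_4, alpha_3, alpha_7, alpha_6, alpha_5, alpha_2). So the algebra is type C_7, i.e. sp(14).

C_7 (sp(14))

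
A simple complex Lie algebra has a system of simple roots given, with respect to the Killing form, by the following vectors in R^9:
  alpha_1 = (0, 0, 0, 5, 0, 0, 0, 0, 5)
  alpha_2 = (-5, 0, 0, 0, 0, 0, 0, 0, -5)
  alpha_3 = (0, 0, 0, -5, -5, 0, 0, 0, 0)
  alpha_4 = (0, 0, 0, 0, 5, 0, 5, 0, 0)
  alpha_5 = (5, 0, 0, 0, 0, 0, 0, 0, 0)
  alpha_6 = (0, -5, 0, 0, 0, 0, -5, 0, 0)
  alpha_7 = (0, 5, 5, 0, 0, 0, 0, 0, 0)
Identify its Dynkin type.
Compute the Cartan integers a_ij = 2(alpha_i, alpha_j)/(alpha_j, alpha_j); the resulting 7x7 Cartan matrix is
[[2, -1, -1, 0, 0, 0, 0], [-1, 2, 0, 0, -2, 0, 0], [-1, 0, 2, -1, 0, 0, 0], [0, 0, -1, 2, 0, -1, 0], [0, -1, 0, 0, 2, 0, 0], [0, 0, 0, -1, 0, 2, -1], [0, 0, 0, 0, 0, -1, 2]].
The roots have two lengths (squared-length ratio 2:1); the short ones are alpha_{5}. The associated Dynkin diagram is a chain of 7 nodes with a double edge at one end; the terminal node there is the unique short simple root (B_7), so the type is B_7 (the algebra so(15)).

type B_7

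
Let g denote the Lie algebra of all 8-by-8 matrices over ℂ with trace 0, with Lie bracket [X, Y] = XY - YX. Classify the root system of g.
This is sl(8), which has dimension 8^2 - 1 = 63 and rank 8 - 1 = 7 (a Cartan subalgebra is the diagonal traceless matrices). In the classification of classical Lie algebras, the special linear algebra sl(n+1) has type A_n; here n = 7, so the Dynkin diagram is a chain of 7 nodes with single edges (A_7). Hence the type is A_7.

type A_7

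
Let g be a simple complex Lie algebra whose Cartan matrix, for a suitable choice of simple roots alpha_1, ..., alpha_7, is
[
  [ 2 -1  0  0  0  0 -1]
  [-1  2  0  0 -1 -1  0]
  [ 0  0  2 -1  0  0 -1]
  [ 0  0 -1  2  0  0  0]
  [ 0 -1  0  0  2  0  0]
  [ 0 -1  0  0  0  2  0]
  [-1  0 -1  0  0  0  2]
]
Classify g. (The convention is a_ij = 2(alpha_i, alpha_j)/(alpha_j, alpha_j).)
The matrix has rank 7 with 2's on the diagonal. Reading the off-diagonal entries as Dynkin edges (a single edge where a_ij = a_ji = -1; a double or triple edge where a_ij * a_ji = 2 or 3), the diagram is a chain of 5 nodes with a fork of two nodes at one end (D_7). One simple-root ordering that puts it in standard form is (alpha_4, alpha_3, alpha_7, alpha_1, alpha_2, alpha_6, alpha_5). So the algebra is type D_7, i.e. so(14).

D_7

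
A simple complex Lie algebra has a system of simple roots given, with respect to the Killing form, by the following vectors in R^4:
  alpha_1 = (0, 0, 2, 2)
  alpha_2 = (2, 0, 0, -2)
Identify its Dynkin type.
Compute the Cartan integers a_ij = 2(alpha_i, alpha_j)/(alpha_j, alpha_j); the resulting 2x2 Cartan matrix is
[[2, -1], [-1, 2]].
All simple roots have the same length, so the diagram is simply laced. The associated Dynkin diagram is a chain of 2 nodes with single edges (A_2), so the type is A_2 (the algebra sl(3)).

A_2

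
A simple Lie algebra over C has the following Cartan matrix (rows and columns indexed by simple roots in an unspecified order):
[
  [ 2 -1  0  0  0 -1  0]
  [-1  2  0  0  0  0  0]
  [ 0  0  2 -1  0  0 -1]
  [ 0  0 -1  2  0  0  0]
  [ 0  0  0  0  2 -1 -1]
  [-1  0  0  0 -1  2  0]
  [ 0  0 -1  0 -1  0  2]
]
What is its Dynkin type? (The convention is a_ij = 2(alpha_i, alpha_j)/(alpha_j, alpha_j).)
A_7

The matrix has rank 7 with 2's on the diagonal. Reading the off-diagonal entries as Dynkin edges (a single edge where a_ij = a_ji = -1; a double or triple edge where a_ij * a_ji = 2 or 3), the diagram is a chain of 7 nodes with single edges (A_7). One simple-root ordering that puts it in standard form is (alpha_2, alpha_1, alpha_6, alpha_5, alpha_7, alpha_3, alpha_4). So the algebra is type A_7, i.e. sl(8).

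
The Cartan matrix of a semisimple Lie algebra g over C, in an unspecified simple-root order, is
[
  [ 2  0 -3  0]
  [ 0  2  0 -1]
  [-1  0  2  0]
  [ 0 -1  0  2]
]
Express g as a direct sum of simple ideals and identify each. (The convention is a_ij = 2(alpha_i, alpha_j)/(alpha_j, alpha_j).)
type A_2 + type G_2

The diagram associated to this matrix has two connected components: the simple roots {alpha_2, alpha_4} form a chain of 2 nodes with single edges (A_2), and {alpha_1, alpha_3} form two nodes joined by a triple edge (G_2). A semisimple Lie algebra decomposes uniquely as the direct sum of simple ideals, one per connected component of its Dynkin diagram, so g ≅ A_2 ⊕ G_2 (dimension 8 + 14 = 22).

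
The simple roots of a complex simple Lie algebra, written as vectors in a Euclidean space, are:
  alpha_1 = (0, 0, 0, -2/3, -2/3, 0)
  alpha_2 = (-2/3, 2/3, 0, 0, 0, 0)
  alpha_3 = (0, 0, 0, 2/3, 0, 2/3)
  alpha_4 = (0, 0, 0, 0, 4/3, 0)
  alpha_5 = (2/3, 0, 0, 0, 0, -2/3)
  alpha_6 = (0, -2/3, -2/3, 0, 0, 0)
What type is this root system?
type C_6

Compute the Cartan integers a_ij = 2(alpha_i, alpha_j)/(alpha_j, alpha_j); the resulting 6x6 Cartan matrix is
[[2, 0, -1, -1, 0, 0], [0, 2, 0, 0, -1, -1], [-1, 0, 2, 0, -1, 0], [-2, 0, 0, 2, 0, 0], [0, -1, -1, 0, 2, 0], [0, -1, 0, 0, 0, 2]].
The roots have two lengths (squared-length ratio 2:1); the short ones are alpha_{1,2,3,5,6}. The associated Dynkin diagram is a chain of 6 nodes with a double edge at one end; the terminal node there is the unique long simple root (C_6), so the type is C_6 (the algebra sp(12)).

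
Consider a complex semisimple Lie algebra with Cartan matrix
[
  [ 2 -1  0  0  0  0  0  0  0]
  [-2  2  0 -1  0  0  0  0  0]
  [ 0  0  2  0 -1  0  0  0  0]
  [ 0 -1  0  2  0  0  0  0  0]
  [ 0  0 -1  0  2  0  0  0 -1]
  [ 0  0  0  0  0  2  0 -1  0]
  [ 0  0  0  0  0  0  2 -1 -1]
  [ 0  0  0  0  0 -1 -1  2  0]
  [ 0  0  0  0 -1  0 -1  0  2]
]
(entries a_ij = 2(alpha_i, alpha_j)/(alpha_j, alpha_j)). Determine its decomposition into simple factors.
type A_6 ⊕ type B_3

The diagram associated to this matrix has two connected components: the simple roots {alpha_3, alpha_5, alpha_6, alpha_7, alpha_8, alpha_9} form a chain of 6 nodes with single edges (A_6), and {alpha_1, alpha_2, alpha_4} form a chain of 3 nodes with a double edge at one end; the terminal node there is the unique short simple root (B_3). A semisimple Lie algebra decomposes uniquely as the direct sum of simple ideals, one per connected component of its Dynkin diagram, so g ≅ A_6 ⊕ B_3 (dimension 48 + 21 = 69).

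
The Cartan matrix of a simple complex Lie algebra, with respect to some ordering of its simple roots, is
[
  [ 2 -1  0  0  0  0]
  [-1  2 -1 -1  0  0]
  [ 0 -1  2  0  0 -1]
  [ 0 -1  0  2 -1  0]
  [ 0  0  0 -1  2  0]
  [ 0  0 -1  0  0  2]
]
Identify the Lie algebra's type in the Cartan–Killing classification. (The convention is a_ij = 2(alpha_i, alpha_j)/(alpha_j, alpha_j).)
The matrix has rank 6 with 2's on the diagonal. Reading the off-diagonal entries as Dynkin edges (a single edge where a_ij = a_ji = -1; a double or triple edge where a_ij * a_ji = 2 or 3), the diagram is a chain of 5 nodes with one extra node attached to the third node from one end (E_6). One simple-root ordering that puts it in standard form is (alpha_5, alpha_1, alpha_4, alpha_2, alpha_3, alpha_6). So the algebra is type E_6.

E_6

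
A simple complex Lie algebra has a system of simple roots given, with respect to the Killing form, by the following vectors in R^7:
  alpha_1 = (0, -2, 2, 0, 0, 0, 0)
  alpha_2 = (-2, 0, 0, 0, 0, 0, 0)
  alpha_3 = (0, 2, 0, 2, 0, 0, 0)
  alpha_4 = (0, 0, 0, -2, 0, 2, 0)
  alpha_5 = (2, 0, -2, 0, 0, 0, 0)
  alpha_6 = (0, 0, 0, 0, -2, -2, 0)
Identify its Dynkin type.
Compute the Cartan integers a_ij = 2(alpha_i, alpha_j)/(alpha_j, alpha_j); the resulting 6x6 Cartan matrix is
[[2, 0, -1, 0, -1, 0], [0, 2, 0, 0, -1, 0], [-1, 0, 2, -1, 0, 0], [0, 0, -1, 2, 0, -1], [-1, -2, 0, 0, 2, 0], [0, 0, 0, -1, 0, 2]].
The roots have two lengths (squared-length ratio 2:1); the short ones are alpha_{2}. The associated Dynkin diagram is a chain of 6 nodes with a double edge at one end; the terminal node there is the unique short simple root (B_6), so the type is B_6 (the algebra so(13)).

B_6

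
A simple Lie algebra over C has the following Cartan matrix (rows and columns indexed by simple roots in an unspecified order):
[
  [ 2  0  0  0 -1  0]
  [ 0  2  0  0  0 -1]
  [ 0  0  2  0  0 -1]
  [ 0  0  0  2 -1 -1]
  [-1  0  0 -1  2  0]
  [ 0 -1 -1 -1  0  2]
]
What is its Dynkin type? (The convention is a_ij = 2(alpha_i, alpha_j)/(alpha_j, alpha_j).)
D_6 (so(12))

The matrix has rank 6 with 2's on the diagonal. Reading the off-diagonal entries as Dynkin edges (a single edge where a_ij = a_ji = -1; a double or triple edge where a_ij * a_ji = 2 or 3), the diagram is a chain of 4 nodes with a fork of two nodes at one end (D_6). One simple-root ordering that puts it in standard form is (alpha_1, alpha_5, alpha_4, alpha_6, alpha_3, alpha_2). So the algebra is type D_6, i.e. so(12).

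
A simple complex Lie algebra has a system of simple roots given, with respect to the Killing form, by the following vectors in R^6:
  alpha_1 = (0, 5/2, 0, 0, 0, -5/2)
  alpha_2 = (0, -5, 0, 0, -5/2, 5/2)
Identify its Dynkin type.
Compute the Cartan integers a_ij = 2(alpha_i, alpha_j)/(alpha_j, alpha_j); the resulting 2x2 Cartan matrix is
[[2, -1], [-3, 2]].
The roots have two lengths (squared-length ratio 3:1); the short ones are alpha_{1}. The associated Dynkin diagram is two nodes joined by a triple edge (G_2), so the type is G_2.

G2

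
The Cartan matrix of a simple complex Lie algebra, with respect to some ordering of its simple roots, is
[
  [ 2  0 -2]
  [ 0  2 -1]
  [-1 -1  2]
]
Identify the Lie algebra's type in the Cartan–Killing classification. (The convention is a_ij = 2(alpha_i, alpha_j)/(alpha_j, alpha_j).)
C_3 (sp(6))

The matrix has rank 3 with 2's on the diagonal. Reading the off-diagonal entries as Dynkin edges (a single edge where a_ij = a_ji = -1; a double or triple edge where a_ij * a_ji = 2 or 3), the diagram is a chain of 3 nodes with a double edge at one end; the terminal node there is the unique long simple root (C_3). One simple-root ordering that puts it in standard form is (alpha_2, alpha_3, alpha_1). So the algebra is type C_3, i.e. sp(6).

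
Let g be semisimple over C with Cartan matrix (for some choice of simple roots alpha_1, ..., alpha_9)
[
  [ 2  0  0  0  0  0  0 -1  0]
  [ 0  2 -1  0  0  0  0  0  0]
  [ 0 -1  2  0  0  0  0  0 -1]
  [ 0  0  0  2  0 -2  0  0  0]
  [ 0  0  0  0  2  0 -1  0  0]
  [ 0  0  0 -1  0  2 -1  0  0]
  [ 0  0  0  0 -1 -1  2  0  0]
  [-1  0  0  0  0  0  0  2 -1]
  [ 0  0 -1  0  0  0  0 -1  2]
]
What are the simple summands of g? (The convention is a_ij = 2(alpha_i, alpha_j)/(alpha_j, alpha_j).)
The diagram associated to this matrix has two connected components: the simple roots {alpha_1, alpha_2, alpha_3, alpha_8, alpha_9} form a chain of 5 nodes with single edges (A_5), and {alpha_4, alpha_5, alpha_6, alpha_7} form a chain of 4 nodes with a double edge at one end; the terminal node there is the unique long simple root (C_4). A semisimple Lie algebra decomposes uniquely as the direct sum of simple ideals, one per connected component of its Dynkin diagram, so g ≅ A_5 ⊕ C_4 (dimension 35 + 36 = 71).

A_5 (sl(6)) ⊕ C_4 (sp(8))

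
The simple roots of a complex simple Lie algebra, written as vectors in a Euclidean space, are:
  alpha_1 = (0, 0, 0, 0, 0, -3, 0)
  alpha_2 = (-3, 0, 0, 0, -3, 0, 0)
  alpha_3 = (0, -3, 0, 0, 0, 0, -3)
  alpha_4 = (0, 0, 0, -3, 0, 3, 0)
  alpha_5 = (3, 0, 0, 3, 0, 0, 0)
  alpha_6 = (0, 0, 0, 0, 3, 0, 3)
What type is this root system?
Compute the Cartan integers a_ij = 2(alpha_i, alpha_j)/(alpha_j, alpha_j); the resulting 6x6 Cartan matrix is
[[2, 0, 0, -1, 0, 0], [0, 2, 0, 0, -1, -1], [0, 0, 2, 0, 0, -1], [-2, 0, 0, 2, -1, 0], [0, -1, 0, -1, 2, 0], [0, -1, -1, 0, 0, 2]].
The roots have two lengths (squared-length ratio 2:1); the short ones are alpha_{1}. The associated Dynkin diagram is a chain of 6 nodes with a double edge at one end; the terminal node there is the unique short simple root (B_6), so the type is B_6 (the algebra so(13)).

B6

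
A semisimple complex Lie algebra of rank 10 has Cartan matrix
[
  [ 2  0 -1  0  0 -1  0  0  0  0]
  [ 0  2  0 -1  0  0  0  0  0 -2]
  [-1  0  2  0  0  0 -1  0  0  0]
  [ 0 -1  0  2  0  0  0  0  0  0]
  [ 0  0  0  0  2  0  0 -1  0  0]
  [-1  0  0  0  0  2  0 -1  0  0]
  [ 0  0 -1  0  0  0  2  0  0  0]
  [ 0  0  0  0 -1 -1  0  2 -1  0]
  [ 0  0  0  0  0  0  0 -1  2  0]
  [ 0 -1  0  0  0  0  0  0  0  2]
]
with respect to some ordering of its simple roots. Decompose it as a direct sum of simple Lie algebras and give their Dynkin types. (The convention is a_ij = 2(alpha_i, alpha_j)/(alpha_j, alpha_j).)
The diagram associated to this matrix has two connected components: the simple roots {alpha_2, alpha_4, alpha_10} form a chain of 3 nodes with a double edge at one end; the terminal node there is the unique short simple root (B_3), and {alpha_1, alpha_3, alpha_5, alpha_6, alpha_7, alpha_8, alpha_9} form a chain of 5 nodes with a fork of two nodes at one end (D_7). A semisimple Lie algebra decomposes uniquely as the direct sum of simple ideals, one per connected component of its Dynkin diagram, so g ≅ B_3 ⊕ D_7 (dimension 21 + 91 = 112).

B_3 (so(7)) + D_7 (so(14))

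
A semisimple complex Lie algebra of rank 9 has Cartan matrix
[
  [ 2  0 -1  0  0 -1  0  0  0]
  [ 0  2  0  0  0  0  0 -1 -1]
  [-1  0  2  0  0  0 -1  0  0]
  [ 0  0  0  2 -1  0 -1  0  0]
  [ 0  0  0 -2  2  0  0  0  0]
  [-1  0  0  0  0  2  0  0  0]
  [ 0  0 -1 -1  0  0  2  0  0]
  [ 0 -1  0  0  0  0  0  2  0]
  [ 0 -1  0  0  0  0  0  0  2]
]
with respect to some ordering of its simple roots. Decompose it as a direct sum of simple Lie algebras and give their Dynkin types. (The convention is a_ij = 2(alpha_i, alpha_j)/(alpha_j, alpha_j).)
A_3 + C_6

The diagram associated to this matrix has two connected components: the simple roots {alpha_2, alpha_8, alpha_9} form a chain of 3 nodes with single edges (A_3), and {alpha_1, alpha_3, alpha_4, alpha_5, alpha_6, alpha_7} form a chain of 6 nodes with a double edge at one end; the terminal node there is the unique long simple root (C_6). A semisimple Lie algebra decomposes uniquely as the direct sum of simple ideals, one per connected component of its Dynkin diagram, so g ≅ A_3 ⊕ C_6 (dimension 15 + 78 = 93).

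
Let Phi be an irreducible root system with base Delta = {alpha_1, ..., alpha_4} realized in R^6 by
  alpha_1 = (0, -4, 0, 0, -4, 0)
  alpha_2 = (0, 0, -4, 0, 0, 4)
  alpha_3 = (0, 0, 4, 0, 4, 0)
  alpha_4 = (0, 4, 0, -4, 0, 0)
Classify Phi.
Compute the Cartan integers a_ij = 2(alpha_i, alpha_j)/(alpha_j, alpha_j); the resulting 4x4 Cartan matrix is
[[2, 0, -1, -1], [0, 2, -1, 0], [-1, -1, 2, 0], [-1, 0, 0, 2]].
All simple roots have the same length, so the diagram is simply laced. The associated Dynkin diagram is a chain of 4 nodes with single edges (A_4), so the type is A_4 (the algebra sl(5)).

A_4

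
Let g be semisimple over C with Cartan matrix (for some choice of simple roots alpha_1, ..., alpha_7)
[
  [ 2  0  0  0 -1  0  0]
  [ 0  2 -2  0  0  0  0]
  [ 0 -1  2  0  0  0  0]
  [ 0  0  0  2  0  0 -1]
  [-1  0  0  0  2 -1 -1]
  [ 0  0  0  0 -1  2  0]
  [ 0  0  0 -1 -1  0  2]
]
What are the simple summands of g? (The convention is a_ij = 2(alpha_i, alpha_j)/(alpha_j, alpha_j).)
B_2 (so(5)) ⊕ D_5 (so(10))

The diagram associated to this matrix has two connected components: the simple roots {alpha_2, alpha_3} form a chain of 2 nodes with a double edge at one end; the terminal node there is the unique short simple root (B_2), and {alpha_1, alpha_4, alpha_5, alpha_6, alpha_7} form a chain of 3 nodes with a fork of two nodes at one end (D_5). A semisimple Lie algebra decomposes uniquely as the direct sum of simple ideals, one per connected component of its Dynkin diagram, so g ≅ B_2 ⊕ D_5 (dimension 10 + 45 = 55).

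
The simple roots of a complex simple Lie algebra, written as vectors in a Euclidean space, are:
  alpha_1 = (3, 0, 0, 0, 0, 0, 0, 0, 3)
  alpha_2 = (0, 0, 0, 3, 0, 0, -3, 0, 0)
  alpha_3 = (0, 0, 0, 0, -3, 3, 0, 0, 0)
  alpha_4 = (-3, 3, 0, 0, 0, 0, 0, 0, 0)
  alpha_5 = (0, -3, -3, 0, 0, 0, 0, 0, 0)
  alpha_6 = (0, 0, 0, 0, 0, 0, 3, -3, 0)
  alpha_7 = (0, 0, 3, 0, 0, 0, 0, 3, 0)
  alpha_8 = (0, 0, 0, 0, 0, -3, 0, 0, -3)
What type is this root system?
Compute the Cartan integers a_ij = 2(alpha_i, alpha_j)/(alpha_j, alpha_j); the resulting 8x8 Cartan matrix is
[[2, 0, 0, -1, 0, 0, 0, -1], [0, 2, 0, 0, 0, -1, 0, 0], [0, 0, 2, 0, 0, 0, 0, -1], [-1, 0, 0, 2, -1, 0, 0, 0], [0, 0, 0, -1, 2, 0, -1, 0], [0, -1, 0, 0, 0, 2, -1, 0], [0, 0, 0, 0, -1, -1, 2, 0], [-1, 0, -1, 0, 0, 0, 0, 2]].
All simple roots have the same length, so the diagram is simply laced. The associated Dynkin diagram is a chain of 8 nodes with single edges (A_8), so the type is A_8 (the algebra sl(9)).

A_8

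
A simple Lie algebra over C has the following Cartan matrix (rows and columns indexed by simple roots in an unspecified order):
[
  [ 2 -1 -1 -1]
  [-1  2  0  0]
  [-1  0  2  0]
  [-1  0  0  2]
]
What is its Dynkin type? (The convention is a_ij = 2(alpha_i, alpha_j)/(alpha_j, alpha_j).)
D4

The matrix has rank 4 with 2's on the diagonal. Reading the off-diagonal entries as Dynkin edges (a single edge where a_ij = a_ji = -1; a double or triple edge where a_ij * a_ji = 2 or 3), the diagram is a chain of 2 nodes with a fork of two nodes at one end (D_4). One simple-root ordering that puts it in standard form is (alpha_2, alpha_1, alpha_4, alpha_3). So the algebra is type D_4, i.e. so(8).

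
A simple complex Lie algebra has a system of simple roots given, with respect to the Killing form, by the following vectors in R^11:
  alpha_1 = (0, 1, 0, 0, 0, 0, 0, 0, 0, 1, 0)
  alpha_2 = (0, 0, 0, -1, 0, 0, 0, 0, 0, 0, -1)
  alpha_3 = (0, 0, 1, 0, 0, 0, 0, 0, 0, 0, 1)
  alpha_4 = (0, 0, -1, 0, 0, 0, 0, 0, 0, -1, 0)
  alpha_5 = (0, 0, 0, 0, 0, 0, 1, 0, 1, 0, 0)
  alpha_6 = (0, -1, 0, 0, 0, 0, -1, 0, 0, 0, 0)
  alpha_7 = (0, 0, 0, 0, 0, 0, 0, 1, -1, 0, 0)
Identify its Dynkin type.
A_7 (sl(8))

Compute the Cartan integers a_ij = 2(alpha_i, alpha_j)/(alpha_j, alpha_j); the resulting 7x7 Cartan matrix is
[[2, 0, 0, -1, 0, -1, 0], [0, 2, -1, 0, 0, 0, 0], [0, -1, 2, -1, 0, 0, 0], [-1, 0, -1, 2, 0, 0, 0], [0, 0, 0, 0, 2, -1, -1], [-1, 0, 0, 0, -1, 2, 0], [0, 0, 0, 0, -1, 0, 2]].
All simple roots have the same length, so the diagram is simply laced. The associated Dynkin diagram is a chain of 7 nodes with single edges (A_7), so the type is A_7 (the algebra sl(8)).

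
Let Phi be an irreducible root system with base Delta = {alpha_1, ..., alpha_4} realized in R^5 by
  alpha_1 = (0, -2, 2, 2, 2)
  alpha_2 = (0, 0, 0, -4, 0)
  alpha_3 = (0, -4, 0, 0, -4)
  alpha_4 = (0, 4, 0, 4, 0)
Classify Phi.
Compute the Cartan integers a_ij = 2(alpha_i, alpha_j)/(alpha_j, alpha_j); the resulting 4x4 Cartan matrix is
[[2, -1, 0, 0], [-1, 2, 0, -1], [0, 0, 2, -1], [0, -2, -1, 2]].
The roots have two lengths (squared-length ratio 2:1); the short ones are alpha_{1,2}. The associated Dynkin diagram is a chain of 4 nodes with a double edge between the middle two (F_4), so the type is F_4.

type F_4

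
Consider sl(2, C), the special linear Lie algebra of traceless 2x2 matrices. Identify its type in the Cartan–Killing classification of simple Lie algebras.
type A_1

This is sl(2), which has dimension 2^2 - 1 = 3 and rank 2 - 1 = 1 (a Cartan subalgebra is the diagonal traceless matrices). In the classification of classical Lie algebras, the special linear algebra sl(n+1) has type A_n; here n = 1, so the Dynkin diagram is a chain of 1 nodes with single edges (A_1). Hence the type is A_1.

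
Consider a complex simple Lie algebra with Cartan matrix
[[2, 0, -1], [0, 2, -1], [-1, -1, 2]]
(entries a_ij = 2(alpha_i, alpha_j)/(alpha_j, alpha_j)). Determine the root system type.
The matrix has rank 3 with 2's on the diagonal. Reading the off-diagonal entries as Dynkin edges (a single edge where a_ij = a_ji = -1; a double or triple edge where a_ij * a_ji = 2 or 3), the diagram is a chain of 3 nodes with single edges (A_3). One simple-root ordering that puts it in standard form is (alpha_2, alpha_3, alpha_1). So the algebra is type A_3, i.e. sl(4).

A_3 (sl(4))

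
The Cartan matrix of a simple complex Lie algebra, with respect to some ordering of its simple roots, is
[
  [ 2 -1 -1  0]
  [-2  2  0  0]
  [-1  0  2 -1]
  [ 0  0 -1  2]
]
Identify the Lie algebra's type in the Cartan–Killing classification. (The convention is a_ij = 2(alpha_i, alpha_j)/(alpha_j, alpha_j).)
The matrix has rank 4 with 2's on the diagonal. Reading the off-diagonal entries as Dynkin edges (a single edge where a_ij = a_ji = -1; a double or triple edge where a_ij * a_ji = 2 or 3), the diagram is a chain of 4 nodes with a double edge at one end; the terminal node there is the unique long simple root (C_4). One simple-root ordering that puts it in standard form is (alpha_4, alpha_3, alpha_1, alpha_2). So the algebra is type C_4, i.e. sp(8).

C4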